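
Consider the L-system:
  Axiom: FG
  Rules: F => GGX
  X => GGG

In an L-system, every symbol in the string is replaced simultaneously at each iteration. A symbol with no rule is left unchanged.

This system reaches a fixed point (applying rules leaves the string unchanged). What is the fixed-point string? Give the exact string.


Answer: GGGGGG

Derivation:
Step 0: FG
Step 1: GGXG
Step 2: GGGGGG
Step 3: GGGGGG  (unchanged — fixed point at step 2)


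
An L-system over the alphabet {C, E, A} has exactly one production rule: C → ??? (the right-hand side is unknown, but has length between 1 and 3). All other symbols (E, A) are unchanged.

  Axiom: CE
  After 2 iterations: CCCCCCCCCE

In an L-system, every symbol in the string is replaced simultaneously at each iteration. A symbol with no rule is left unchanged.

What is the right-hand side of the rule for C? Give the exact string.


Answer: CCC

Derivation:
Trying C → CCC:
  Step 0: CE
  Step 1: CCCE
  Step 2: CCCCCCCCCE
Matches the given result.


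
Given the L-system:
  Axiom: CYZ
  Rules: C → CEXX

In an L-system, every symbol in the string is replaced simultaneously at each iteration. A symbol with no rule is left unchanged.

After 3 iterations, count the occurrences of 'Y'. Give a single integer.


Answer: 1

Derivation:
Step 0: CYZ  (1 'Y')
Step 1: CEXXYZ  (1 'Y')
Step 2: CEXXEXXYZ  (1 'Y')
Step 3: CEXXEXXEXXYZ  (1 'Y')


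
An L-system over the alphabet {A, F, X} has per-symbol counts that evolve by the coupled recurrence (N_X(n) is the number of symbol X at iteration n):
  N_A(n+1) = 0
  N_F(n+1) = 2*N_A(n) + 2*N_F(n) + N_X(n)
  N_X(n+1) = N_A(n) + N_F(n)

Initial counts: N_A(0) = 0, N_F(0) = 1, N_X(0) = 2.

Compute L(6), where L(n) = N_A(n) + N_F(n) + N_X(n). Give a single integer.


Answer: 437

Derivation:
Step 0: N_A=0, N_F=1, N_X=2, L=3
Step 1: N_A=0, N_F=4, N_X=1, L=5
Step 2: N_A=0, N_F=9, N_X=4, L=13
Step 3: N_A=0, N_F=22, N_X=9, L=31
Step 4: N_A=0, N_F=53, N_X=22, L=75
Step 5: N_A=0, N_F=128, N_X=53, L=181
Step 6: N_A=0, N_F=309, N_X=128, L=437


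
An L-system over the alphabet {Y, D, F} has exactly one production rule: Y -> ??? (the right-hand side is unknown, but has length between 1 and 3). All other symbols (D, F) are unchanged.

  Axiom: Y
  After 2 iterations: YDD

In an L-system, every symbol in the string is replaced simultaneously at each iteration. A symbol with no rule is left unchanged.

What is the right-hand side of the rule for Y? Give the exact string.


Trying Y -> YD:
  Step 0: Y
  Step 1: YD
  Step 2: YDD
Matches the given result.

Answer: YD


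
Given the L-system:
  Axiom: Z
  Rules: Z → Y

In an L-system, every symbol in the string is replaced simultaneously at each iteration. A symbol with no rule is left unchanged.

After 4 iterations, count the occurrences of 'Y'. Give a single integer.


Step 0: Z  (0 'Y')
Step 1: Y  (1 'Y')
Step 2: Y  (1 'Y')
Step 3: Y  (1 'Y')
Step 4: Y  (1 'Y')

Answer: 1


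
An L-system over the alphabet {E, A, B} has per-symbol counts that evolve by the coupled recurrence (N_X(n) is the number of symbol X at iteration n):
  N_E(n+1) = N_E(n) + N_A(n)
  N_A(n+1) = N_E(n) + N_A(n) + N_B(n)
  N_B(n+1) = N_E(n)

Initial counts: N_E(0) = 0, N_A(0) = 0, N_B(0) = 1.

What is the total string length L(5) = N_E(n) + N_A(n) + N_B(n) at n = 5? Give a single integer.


Answer: 24

Derivation:
Step 0: N_E=0, N_A=0, N_B=1, L=1
Step 1: N_E=0, N_A=1, N_B=0, L=1
Step 2: N_E=1, N_A=1, N_B=0, L=2
Step 3: N_E=2, N_A=2, N_B=1, L=5
Step 4: N_E=4, N_A=5, N_B=2, L=11
Step 5: N_E=9, N_A=11, N_B=4, L=24


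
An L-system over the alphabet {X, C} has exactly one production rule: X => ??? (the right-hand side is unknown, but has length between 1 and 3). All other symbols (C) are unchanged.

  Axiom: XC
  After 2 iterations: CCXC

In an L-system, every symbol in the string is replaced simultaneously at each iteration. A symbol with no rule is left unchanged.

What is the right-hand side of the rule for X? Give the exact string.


Answer: CX

Derivation:
Trying X => CX:
  Step 0: XC
  Step 1: CXC
  Step 2: CCXC
Matches the given result.


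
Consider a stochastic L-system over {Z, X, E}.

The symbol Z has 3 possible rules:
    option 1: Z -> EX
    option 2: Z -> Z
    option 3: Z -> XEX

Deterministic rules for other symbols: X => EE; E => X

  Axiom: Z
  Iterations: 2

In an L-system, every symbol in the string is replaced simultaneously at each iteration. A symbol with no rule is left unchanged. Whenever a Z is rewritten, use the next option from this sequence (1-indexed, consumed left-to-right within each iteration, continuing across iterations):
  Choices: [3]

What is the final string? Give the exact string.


Step 0: Z
Step 1: XEX  (used choices [3])
Step 2: EEXEE  (used choices [])

Answer: EEXEE


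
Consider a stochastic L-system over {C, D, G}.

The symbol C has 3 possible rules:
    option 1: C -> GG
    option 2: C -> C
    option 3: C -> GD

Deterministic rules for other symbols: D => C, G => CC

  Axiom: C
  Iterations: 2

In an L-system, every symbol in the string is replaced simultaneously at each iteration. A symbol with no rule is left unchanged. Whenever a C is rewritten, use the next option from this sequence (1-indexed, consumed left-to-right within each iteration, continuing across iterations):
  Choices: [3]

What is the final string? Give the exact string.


Answer: CCC

Derivation:
Step 0: C
Step 1: GD  (used choices [3])
Step 2: CCC  (used choices [])


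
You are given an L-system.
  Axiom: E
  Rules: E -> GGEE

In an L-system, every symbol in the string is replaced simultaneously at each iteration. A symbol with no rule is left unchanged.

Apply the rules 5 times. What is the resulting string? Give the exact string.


Answer: GGGGGGGGGGEEGGEEGGGGEEGGEEGGGGGGEEGGEEGGGGEEGGEEGGGGGGGGEEGGEEGGGGEEGGEEGGGGGGEEGGEEGGGGEEGGEE

Derivation:
Step 0: E
Step 1: GGEE
Step 2: GGGGEEGGEE
Step 3: GGGGGGEEGGEEGGGGEEGGEE
Step 4: GGGGGGGGEEGGEEGGGGEEGGEEGGGGGGEEGGEEGGGGEEGGEE
Step 5: GGGGGGGGGGEEGGEEGGGGEEGGEEGGGGGGEEGGEEGGGGEEGGEEGGGGGGGGEEGGEEGGGGEEGGEEGGGGGGEEGGEEGGGGEEGGEE


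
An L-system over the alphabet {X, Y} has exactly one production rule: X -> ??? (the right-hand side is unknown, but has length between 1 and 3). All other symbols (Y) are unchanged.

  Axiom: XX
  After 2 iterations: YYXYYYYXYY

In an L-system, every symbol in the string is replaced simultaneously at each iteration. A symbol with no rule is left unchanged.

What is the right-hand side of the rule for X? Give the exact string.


Trying X -> YXY:
  Step 0: XX
  Step 1: YXYYXY
  Step 2: YYXYYYYXYY
Matches the given result.

Answer: YXY


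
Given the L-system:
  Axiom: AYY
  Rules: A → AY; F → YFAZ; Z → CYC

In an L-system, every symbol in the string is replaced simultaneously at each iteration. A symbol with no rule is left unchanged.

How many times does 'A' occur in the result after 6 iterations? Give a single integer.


Answer: 1

Derivation:
Step 0: AYY  (1 'A')
Step 1: AYYY  (1 'A')
Step 2: AYYYY  (1 'A')
Step 3: AYYYYY  (1 'A')
Step 4: AYYYYYY  (1 'A')
Step 5: AYYYYYYY  (1 'A')
Step 6: AYYYYYYYY  (1 'A')


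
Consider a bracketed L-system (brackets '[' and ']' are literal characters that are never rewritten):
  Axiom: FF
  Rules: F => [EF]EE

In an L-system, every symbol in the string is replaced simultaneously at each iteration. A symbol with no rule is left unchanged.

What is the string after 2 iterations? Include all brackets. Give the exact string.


Answer: [E[EF]EE]EE[E[EF]EE]EE

Derivation:
Step 0: FF
Step 1: [EF]EE[EF]EE
Step 2: [E[EF]EE]EE[E[EF]EE]EE


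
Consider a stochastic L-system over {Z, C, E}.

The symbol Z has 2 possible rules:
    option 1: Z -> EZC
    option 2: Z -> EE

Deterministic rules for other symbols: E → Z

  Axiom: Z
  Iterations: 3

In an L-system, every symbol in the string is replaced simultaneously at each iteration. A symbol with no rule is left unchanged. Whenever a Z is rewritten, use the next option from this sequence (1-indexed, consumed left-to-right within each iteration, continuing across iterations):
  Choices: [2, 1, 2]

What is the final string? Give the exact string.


Answer: EZCEE

Derivation:
Step 0: Z
Step 1: EE  (used choices [2])
Step 2: ZZ  (used choices [])
Step 3: EZCEE  (used choices [1, 2])


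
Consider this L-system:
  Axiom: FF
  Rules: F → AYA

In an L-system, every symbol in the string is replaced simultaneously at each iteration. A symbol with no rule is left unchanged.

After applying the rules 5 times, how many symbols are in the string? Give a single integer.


Answer: 6

Derivation:
Step 0: length = 2
Step 1: length = 6
Step 2: length = 6
Step 3: length = 6
Step 4: length = 6
Step 5: length = 6


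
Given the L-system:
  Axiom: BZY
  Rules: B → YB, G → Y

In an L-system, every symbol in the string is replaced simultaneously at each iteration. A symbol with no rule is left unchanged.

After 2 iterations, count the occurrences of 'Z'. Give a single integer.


Answer: 1

Derivation:
Step 0: BZY  (1 'Z')
Step 1: YBZY  (1 'Z')
Step 2: YYBZY  (1 'Z')


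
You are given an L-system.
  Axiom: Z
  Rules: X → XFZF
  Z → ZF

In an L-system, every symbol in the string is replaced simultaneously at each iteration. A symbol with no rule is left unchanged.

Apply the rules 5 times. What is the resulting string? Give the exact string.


Answer: ZFFFFF

Derivation:
Step 0: Z
Step 1: ZF
Step 2: ZFF
Step 3: ZFFF
Step 4: ZFFFF
Step 5: ZFFFFF


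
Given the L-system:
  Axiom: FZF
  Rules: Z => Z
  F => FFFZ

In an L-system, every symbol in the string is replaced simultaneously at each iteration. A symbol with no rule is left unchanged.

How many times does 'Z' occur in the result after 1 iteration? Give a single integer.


Step 0: FZF  (1 'Z')
Step 1: FFFZZFFFZ  (3 'Z')

Answer: 3


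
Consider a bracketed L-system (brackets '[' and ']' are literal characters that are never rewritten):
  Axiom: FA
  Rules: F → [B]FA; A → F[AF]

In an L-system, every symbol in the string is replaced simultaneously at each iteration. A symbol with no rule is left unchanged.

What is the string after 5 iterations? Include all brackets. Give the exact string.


Answer: [B][B][B][B][B]FAF[AF][B]FA[F[AF][B]FA][B][B]FAF[AF][[B]FA[F[AF][B]FA][B][B]FAF[AF]][B][B][B]FAF[AF][B]FA[F[AF][B]FA][[B][B]FAF[AF][[B]FA[F[AF][B]FA][B][B]FAF[AF]][B][B][B]FAF[AF][B]FA[F[AF][B]FA]][B][B][B][B]FAF[AF][B]FA[F[AF][B]FA][B][B]FAF[AF][[B]FA[F[AF][B]FA][B][B]FAF[AF]][[B][B][B]FAF[AF][B]FA[F[AF][B]FA][[B][B]FAF[AF][[B]FA[F[AF][B]FA][B][B]FAF[AF]][B][B][B]FAF[AF][B]FA[F[AF][B]FA]][B][B][B][B]FAF[AF][B]FA[F[AF][B]FA][B][B]FAF[AF][[B]FA[F[AF][B]FA][B][B]FAF[AF]]]

Derivation:
Step 0: FA
Step 1: [B]FAF[AF]
Step 2: [B][B]FAF[AF][B]FA[F[AF][B]FA]
Step 3: [B][B][B]FAF[AF][B]FA[F[AF][B]FA][B][B]FAF[AF][[B]FA[F[AF][B]FA][B][B]FAF[AF]]
Step 4: [B][B][B][B]FAF[AF][B]FA[F[AF][B]FA][B][B]FAF[AF][[B]FA[F[AF][B]FA][B][B]FAF[AF]][B][B][B]FAF[AF][B]FA[F[AF][B]FA][[B][B]FAF[AF][[B]FA[F[AF][B]FA][B][B]FAF[AF]][B][B][B]FAF[AF][B]FA[F[AF][B]FA]]
Step 5: [B][B][B][B][B]FAF[AF][B]FA[F[AF][B]FA][B][B]FAF[AF][[B]FA[F[AF][B]FA][B][B]FAF[AF]][B][B][B]FAF[AF][B]FA[F[AF][B]FA][[B][B]FAF[AF][[B]FA[F[AF][B]FA][B][B]FAF[AF]][B][B][B]FAF[AF][B]FA[F[AF][B]FA]][B][B][B][B]FAF[AF][B]FA[F[AF][B]FA][B][B]FAF[AF][[B]FA[F[AF][B]FA][B][B]FAF[AF]][[B][B][B]FAF[AF][B]FA[F[AF][B]FA][[B][B]FAF[AF][[B]FA[F[AF][B]FA][B][B]FAF[AF]][B][B][B]FAF[AF][B]FA[F[AF][B]FA]][B][B][B][B]FAF[AF][B]FA[F[AF][B]FA][B][B]FAF[AF][[B]FA[F[AF][B]FA][B][B]FAF[AF]]]


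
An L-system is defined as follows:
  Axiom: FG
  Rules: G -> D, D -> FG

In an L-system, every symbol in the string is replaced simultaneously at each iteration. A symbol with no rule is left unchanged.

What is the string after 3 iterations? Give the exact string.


Answer: FFD

Derivation:
Step 0: FG
Step 1: FD
Step 2: FFG
Step 3: FFD


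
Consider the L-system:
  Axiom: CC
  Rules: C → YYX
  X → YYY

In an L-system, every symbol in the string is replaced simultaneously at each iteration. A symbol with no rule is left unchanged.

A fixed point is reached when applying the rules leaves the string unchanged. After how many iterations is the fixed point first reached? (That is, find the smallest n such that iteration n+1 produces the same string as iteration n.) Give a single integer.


Step 0: CC
Step 1: YYXYYX
Step 2: YYYYYYYYYY
Step 3: YYYYYYYYYY  (unchanged — fixed point at step 2)

Answer: 2


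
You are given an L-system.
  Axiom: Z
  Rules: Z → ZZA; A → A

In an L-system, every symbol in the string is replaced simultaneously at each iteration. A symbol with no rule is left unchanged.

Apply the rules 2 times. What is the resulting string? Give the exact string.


Answer: ZZAZZAA

Derivation:
Step 0: Z
Step 1: ZZA
Step 2: ZZAZZAA


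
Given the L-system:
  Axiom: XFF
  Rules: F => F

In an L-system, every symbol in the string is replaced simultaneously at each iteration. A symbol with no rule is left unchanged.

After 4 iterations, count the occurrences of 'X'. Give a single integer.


Answer: 1

Derivation:
Step 0: XFF  (1 'X')
Step 1: XFF  (1 'X')
Step 2: XFF  (1 'X')
Step 3: XFF  (1 'X')
Step 4: XFF  (1 'X')


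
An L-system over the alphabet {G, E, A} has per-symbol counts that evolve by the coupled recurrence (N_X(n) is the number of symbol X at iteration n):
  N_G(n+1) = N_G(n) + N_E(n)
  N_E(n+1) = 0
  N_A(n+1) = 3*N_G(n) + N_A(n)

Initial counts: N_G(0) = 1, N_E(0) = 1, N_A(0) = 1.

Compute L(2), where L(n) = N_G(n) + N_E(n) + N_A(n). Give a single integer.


Answer: 12

Derivation:
Step 0: N_G=1, N_E=1, N_A=1, L=3
Step 1: N_G=2, N_E=0, N_A=4, L=6
Step 2: N_G=2, N_E=0, N_A=10, L=12


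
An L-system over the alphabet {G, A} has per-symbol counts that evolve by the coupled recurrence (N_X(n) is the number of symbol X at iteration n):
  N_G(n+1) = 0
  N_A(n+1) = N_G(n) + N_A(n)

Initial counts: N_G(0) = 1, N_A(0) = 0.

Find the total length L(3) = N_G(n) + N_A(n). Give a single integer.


Step 0: N_G=1, N_A=0, L=1
Step 1: N_G=0, N_A=1, L=1
Step 2: N_G=0, N_A=1, L=1
Step 3: N_G=0, N_A=1, L=1

Answer: 1


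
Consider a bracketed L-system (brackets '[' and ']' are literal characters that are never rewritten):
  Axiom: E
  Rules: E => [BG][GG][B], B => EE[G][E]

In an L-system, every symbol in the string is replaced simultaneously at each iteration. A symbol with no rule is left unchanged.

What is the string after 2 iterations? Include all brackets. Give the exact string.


Answer: [EE[G][E]G][GG][EE[G][E]]

Derivation:
Step 0: E
Step 1: [BG][GG][B]
Step 2: [EE[G][E]G][GG][EE[G][E]]


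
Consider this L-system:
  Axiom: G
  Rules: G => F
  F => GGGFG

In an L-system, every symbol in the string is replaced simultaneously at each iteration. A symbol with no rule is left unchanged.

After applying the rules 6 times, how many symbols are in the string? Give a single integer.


Step 0: length = 1
Step 1: length = 1
Step 2: length = 5
Step 3: length = 9
Step 4: length = 29
Step 5: length = 65
Step 6: length = 181

Answer: 181


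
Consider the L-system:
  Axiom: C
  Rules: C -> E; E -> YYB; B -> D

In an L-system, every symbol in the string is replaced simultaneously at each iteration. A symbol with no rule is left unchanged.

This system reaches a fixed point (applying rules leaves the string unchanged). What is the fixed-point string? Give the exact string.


Step 0: C
Step 1: E
Step 2: YYB
Step 3: YYD
Step 4: YYD  (unchanged — fixed point at step 3)

Answer: YYD


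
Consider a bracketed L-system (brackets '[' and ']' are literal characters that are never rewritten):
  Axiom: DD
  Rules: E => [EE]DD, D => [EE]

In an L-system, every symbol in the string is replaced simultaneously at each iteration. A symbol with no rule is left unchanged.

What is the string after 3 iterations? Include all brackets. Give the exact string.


Step 0: DD
Step 1: [EE][EE]
Step 2: [[EE]DD[EE]DD][[EE]DD[EE]DD]
Step 3: [[[EE]DD[EE]DD][EE][EE][[EE]DD[EE]DD][EE][EE]][[[EE]DD[EE]DD][EE][EE][[EE]DD[EE]DD][EE][EE]]

Answer: [[[EE]DD[EE]DD][EE][EE][[EE]DD[EE]DD][EE][EE]][[[EE]DD[EE]DD][EE][EE][[EE]DD[EE]DD][EE][EE]]


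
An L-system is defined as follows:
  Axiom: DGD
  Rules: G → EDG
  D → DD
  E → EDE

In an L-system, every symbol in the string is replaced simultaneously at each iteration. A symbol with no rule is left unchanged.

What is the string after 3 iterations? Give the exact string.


Answer: DDDDDDDDEDEDDEDEDDDDEDEDDEDGDDDDDDDD

Derivation:
Step 0: DGD
Step 1: DDEDGDD
Step 2: DDDDEDEDDEDGDDDD
Step 3: DDDDDDDDEDEDDEDEDDDDEDEDDEDGDDDDDDDD


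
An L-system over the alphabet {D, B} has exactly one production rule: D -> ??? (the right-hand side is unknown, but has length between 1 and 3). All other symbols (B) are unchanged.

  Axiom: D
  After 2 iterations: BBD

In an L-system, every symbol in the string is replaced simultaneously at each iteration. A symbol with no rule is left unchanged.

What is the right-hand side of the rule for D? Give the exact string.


Answer: BD

Derivation:
Trying D -> BD:
  Step 0: D
  Step 1: BD
  Step 2: BBD
Matches the given result.


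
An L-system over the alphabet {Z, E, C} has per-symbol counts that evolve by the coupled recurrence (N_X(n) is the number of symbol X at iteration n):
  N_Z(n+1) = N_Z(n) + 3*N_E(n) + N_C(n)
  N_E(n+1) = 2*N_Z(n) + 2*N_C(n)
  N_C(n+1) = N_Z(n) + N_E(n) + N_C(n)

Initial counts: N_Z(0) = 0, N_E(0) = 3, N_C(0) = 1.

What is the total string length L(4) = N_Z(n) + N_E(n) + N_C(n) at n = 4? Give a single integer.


Answer: 1024

Derivation:
Step 0: N_Z=0, N_E=3, N_C=1, L=4
Step 1: N_Z=10, N_E=2, N_C=4, L=16
Step 2: N_Z=20, N_E=28, N_C=16, L=64
Step 3: N_Z=120, N_E=72, N_C=64, L=256
Step 4: N_Z=400, N_E=368, N_C=256, L=1024


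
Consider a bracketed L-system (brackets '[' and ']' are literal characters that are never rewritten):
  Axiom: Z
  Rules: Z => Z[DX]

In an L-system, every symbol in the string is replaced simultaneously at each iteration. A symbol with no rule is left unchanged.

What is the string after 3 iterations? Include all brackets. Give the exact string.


Step 0: Z
Step 1: Z[DX]
Step 2: Z[DX][DX]
Step 3: Z[DX][DX][DX]

Answer: Z[DX][DX][DX]


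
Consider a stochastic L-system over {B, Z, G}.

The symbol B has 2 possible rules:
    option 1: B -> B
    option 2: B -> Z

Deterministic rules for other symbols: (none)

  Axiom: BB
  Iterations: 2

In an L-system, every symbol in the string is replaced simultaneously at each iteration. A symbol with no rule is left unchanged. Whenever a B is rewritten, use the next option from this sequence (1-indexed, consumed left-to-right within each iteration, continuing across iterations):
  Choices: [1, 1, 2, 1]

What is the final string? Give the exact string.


Step 0: BB
Step 1: BB  (used choices [1, 1])
Step 2: ZB  (used choices [2, 1])

Answer: ZB


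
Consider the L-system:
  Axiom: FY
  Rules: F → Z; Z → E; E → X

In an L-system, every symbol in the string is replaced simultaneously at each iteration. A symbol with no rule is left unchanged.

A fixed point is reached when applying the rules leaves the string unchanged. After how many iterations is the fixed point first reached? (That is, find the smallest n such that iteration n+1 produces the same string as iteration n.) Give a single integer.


Step 0: FY
Step 1: ZY
Step 2: EY
Step 3: XY
Step 4: XY  (unchanged — fixed point at step 3)

Answer: 3


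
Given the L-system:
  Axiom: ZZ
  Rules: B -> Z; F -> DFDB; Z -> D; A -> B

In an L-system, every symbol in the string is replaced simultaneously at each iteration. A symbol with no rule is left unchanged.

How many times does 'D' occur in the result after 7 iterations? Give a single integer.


Step 0: ZZ  (0 'D')
Step 1: DD  (2 'D')
Step 2: DD  (2 'D')
Step 3: DD  (2 'D')
Step 4: DD  (2 'D')
Step 5: DD  (2 'D')
Step 6: DD  (2 'D')
Step 7: DD  (2 'D')

Answer: 2


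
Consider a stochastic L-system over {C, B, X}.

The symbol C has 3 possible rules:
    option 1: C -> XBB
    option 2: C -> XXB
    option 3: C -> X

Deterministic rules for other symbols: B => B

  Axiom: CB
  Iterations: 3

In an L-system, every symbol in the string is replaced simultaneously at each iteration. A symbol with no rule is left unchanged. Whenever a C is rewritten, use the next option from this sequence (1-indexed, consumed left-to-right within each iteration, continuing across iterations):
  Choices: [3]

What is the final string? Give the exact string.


Answer: XB

Derivation:
Step 0: CB
Step 1: XB  (used choices [3])
Step 2: XB  (used choices [])
Step 3: XB  (used choices [])


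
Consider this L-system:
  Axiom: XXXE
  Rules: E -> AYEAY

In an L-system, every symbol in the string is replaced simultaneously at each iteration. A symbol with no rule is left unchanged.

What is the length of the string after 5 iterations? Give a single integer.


Step 0: length = 4
Step 1: length = 8
Step 2: length = 12
Step 3: length = 16
Step 4: length = 20
Step 5: length = 24

Answer: 24


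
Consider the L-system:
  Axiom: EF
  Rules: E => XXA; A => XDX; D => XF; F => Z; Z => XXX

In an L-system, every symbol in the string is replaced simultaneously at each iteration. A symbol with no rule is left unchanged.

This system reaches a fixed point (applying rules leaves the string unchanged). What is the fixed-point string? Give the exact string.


Step 0: EF
Step 1: XXAZ
Step 2: XXXDXXXX
Step 3: XXXXFXXXX
Step 4: XXXXZXXXX
Step 5: XXXXXXXXXXX
Step 6: XXXXXXXXXXX  (unchanged — fixed point at step 5)

Answer: XXXXXXXXXXX


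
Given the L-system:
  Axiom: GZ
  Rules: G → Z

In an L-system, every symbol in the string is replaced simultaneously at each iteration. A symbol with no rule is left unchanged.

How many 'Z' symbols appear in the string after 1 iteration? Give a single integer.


Step 0: GZ  (1 'Z')
Step 1: ZZ  (2 'Z')

Answer: 2


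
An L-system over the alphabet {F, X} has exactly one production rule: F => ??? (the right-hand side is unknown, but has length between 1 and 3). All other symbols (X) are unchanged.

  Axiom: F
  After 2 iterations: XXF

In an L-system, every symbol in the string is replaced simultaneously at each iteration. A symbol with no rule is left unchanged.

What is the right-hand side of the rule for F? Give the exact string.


Trying F => XF:
  Step 0: F
  Step 1: XF
  Step 2: XXF
Matches the given result.

Answer: XF


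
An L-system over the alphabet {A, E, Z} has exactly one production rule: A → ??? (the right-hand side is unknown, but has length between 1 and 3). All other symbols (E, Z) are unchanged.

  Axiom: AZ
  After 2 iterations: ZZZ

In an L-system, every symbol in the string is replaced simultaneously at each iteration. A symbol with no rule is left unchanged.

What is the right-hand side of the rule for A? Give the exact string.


Trying A → ZZ:
  Step 0: AZ
  Step 1: ZZZ
  Step 2: ZZZ
Matches the given result.

Answer: ZZ


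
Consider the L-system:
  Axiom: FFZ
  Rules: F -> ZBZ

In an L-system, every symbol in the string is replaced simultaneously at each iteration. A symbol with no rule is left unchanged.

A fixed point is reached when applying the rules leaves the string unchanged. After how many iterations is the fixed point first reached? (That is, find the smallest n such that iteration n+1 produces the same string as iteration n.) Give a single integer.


Step 0: FFZ
Step 1: ZBZZBZZ
Step 2: ZBZZBZZ  (unchanged — fixed point at step 1)

Answer: 1


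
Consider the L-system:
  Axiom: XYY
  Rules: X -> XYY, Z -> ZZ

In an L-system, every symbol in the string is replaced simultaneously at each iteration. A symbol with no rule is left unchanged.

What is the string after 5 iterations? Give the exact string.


Answer: XYYYYYYYYYYYY

Derivation:
Step 0: XYY
Step 1: XYYYY
Step 2: XYYYYYY
Step 3: XYYYYYYYY
Step 4: XYYYYYYYYYY
Step 5: XYYYYYYYYYYYY


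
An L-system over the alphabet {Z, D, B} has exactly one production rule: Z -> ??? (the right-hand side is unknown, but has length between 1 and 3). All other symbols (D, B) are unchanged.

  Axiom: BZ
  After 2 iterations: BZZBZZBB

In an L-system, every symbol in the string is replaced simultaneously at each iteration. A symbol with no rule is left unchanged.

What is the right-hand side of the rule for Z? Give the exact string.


Trying Z -> ZZB:
  Step 0: BZ
  Step 1: BZZB
  Step 2: BZZBZZBB
Matches the given result.

Answer: ZZB


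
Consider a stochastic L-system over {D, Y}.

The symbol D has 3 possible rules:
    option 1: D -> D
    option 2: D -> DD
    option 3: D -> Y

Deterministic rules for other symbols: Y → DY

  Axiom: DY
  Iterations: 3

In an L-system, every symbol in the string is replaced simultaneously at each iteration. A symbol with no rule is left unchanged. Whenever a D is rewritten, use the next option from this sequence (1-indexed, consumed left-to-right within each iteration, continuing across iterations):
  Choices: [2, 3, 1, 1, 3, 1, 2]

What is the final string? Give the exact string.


Step 0: DY
Step 1: DDDY  (used choices [2])
Step 2: YDDDY  (used choices [3, 1, 1])
Step 3: DYYDDDDY  (used choices [3, 1, 2])

Answer: DYYDDDDY


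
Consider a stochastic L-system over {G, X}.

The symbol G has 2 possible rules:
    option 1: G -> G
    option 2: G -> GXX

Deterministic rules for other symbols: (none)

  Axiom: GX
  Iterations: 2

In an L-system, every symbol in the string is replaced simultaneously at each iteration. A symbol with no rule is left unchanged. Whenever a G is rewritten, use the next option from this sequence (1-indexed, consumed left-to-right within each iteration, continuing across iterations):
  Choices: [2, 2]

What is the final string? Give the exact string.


Step 0: GX
Step 1: GXXX  (used choices [2])
Step 2: GXXXXX  (used choices [2])

Answer: GXXXXX


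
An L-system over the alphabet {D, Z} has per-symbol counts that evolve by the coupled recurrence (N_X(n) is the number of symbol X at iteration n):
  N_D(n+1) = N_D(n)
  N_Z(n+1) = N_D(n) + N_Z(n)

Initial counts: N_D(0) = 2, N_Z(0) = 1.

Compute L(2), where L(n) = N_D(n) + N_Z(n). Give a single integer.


Answer: 7

Derivation:
Step 0: N_D=2, N_Z=1, L=3
Step 1: N_D=2, N_Z=3, L=5
Step 2: N_D=2, N_Z=5, L=7


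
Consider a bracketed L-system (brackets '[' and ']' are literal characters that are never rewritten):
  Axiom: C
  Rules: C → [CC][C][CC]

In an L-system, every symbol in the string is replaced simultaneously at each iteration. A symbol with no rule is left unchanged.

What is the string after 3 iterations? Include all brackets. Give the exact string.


Answer: [[[CC][C][CC][CC][C][CC]][[CC][C][CC]][[CC][C][CC][CC][C][CC]][[CC][C][CC][CC][C][CC]][[CC][C][CC]][[CC][C][CC][CC][C][CC]]][[[CC][C][CC][CC][C][CC]][[CC][C][CC]][[CC][C][CC][CC][C][CC]]][[[CC][C][CC][CC][C][CC]][[CC][C][CC]][[CC][C][CC][CC][C][CC]][[CC][C][CC][CC][C][CC]][[CC][C][CC]][[CC][C][CC][CC][C][CC]]]

Derivation:
Step 0: C
Step 1: [CC][C][CC]
Step 2: [[CC][C][CC][CC][C][CC]][[CC][C][CC]][[CC][C][CC][CC][C][CC]]
Step 3: [[[CC][C][CC][CC][C][CC]][[CC][C][CC]][[CC][C][CC][CC][C][CC]][[CC][C][CC][CC][C][CC]][[CC][C][CC]][[CC][C][CC][CC][C][CC]]][[[CC][C][CC][CC][C][CC]][[CC][C][CC]][[CC][C][CC][CC][C][CC]]][[[CC][C][CC][CC][C][CC]][[CC][C][CC]][[CC][C][CC][CC][C][CC]][[CC][C][CC][CC][C][CC]][[CC][C][CC]][[CC][C][CC][CC][C][CC]]]


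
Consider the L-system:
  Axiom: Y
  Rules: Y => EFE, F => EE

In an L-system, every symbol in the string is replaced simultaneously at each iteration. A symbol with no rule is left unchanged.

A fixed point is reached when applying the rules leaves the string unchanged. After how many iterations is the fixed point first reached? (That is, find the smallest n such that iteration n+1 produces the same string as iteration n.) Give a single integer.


Answer: 2

Derivation:
Step 0: Y
Step 1: EFE
Step 2: EEEE
Step 3: EEEE  (unchanged — fixed point at step 2)


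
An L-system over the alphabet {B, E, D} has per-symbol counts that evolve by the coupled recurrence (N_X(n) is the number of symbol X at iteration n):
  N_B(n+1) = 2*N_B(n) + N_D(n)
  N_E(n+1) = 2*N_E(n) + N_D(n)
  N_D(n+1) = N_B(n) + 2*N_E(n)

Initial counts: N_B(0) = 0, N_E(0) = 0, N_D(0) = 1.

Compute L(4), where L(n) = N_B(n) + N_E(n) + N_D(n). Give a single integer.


Step 0: N_B=0, N_E=0, N_D=1, L=1
Step 1: N_B=1, N_E=1, N_D=0, L=2
Step 2: N_B=2, N_E=2, N_D=3, L=7
Step 3: N_B=7, N_E=7, N_D=6, L=20
Step 4: N_B=20, N_E=20, N_D=21, L=61

Answer: 61


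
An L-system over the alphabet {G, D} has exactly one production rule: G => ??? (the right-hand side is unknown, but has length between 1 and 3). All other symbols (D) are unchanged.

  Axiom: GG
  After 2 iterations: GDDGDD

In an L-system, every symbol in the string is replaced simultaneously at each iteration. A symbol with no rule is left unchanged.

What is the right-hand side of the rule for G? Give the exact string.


Trying G => GD:
  Step 0: GG
  Step 1: GDGD
  Step 2: GDDGDD
Matches the given result.

Answer: GD


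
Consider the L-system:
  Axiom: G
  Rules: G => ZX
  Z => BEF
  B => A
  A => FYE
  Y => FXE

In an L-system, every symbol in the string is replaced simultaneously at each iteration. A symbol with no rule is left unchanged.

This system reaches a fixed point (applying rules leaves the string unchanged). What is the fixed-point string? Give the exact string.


Answer: FFXEEEFX

Derivation:
Step 0: G
Step 1: ZX
Step 2: BEFX
Step 3: AEFX
Step 4: FYEEFX
Step 5: FFXEEEFX
Step 6: FFXEEEFX  (unchanged — fixed point at step 5)


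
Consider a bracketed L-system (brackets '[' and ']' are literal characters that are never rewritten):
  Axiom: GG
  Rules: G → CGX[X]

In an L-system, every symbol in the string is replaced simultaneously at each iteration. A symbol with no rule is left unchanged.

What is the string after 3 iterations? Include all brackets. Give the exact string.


Step 0: GG
Step 1: CGX[X]CGX[X]
Step 2: CCGX[X]X[X]CCGX[X]X[X]
Step 3: CCCGX[X]X[X]X[X]CCCGX[X]X[X]X[X]

Answer: CCCGX[X]X[X]X[X]CCCGX[X]X[X]X[X]


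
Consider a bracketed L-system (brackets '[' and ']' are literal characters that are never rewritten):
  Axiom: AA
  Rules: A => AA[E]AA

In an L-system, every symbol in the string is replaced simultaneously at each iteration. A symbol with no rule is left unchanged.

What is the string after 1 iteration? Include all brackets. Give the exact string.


Step 0: AA
Step 1: AA[E]AAAA[E]AA

Answer: AA[E]AAAA[E]AA


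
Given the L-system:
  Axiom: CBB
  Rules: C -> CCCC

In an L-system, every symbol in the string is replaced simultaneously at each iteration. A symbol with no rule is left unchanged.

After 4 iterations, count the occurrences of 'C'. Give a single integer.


Step 0: CBB  (1 'C')
Step 1: CCCCBB  (4 'C')
Step 2: CCCCCCCCCCCCCCCCBB  (16 'C')
Step 3: CCCCCCCCCCCCCCCCCCCCCCCCCCCCCCCCCCCCCCCCCCCCCCCCCCCCCCCCCCCCCCCCBB  (64 'C')
Step 4: CCCCCCCCCCCCCCCCCCCCCCCCCCCCCCCCCCCCCCCCCCCCCCCCCCCCCCCCCCCCCCCCCCCCCCCCCCCCCCCCCCCCCCCCCCCCCCCCCCCCCCCCCCCCCCCCCCCCCCCCCCCCCCCCCCCCCCCCCCCCCCCCCCCCCCCCCCCCCCCCCCCCCCCCCCCCCCCCCCCCCCCCCCCCCCCCCCCCCCCCCCCCCCCCCCCCCCCCCCCCCCCCCCCCCCCCCCCCCCCCCCCCCCCCCCCCCCCCBB  (256 'C')

Answer: 256


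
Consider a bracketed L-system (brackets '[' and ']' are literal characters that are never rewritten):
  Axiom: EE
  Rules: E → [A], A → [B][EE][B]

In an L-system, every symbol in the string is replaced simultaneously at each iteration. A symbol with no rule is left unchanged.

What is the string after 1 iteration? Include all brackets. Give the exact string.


Step 0: EE
Step 1: [A][A]

Answer: [A][A]


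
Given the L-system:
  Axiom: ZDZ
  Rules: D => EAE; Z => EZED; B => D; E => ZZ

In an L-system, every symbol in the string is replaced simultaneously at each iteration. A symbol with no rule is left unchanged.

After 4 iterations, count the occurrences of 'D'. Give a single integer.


Step 0: ZDZ  (1 'D')
Step 1: EZEDEAEEZED  (2 'D')
Step 2: ZZEZEDZZEAEZZAZZZZEZEDZZEAE  (2 'D')
Step 3: EZEDEZEDZZEZEDZZEAEEZEDEZEDZZAZZEZEDEZEDAEZEDEZEDEZEDEZEDZZEZEDZZEAEEZEDEZEDZZAZZ  (14 'D')
Step 4: ZZEZEDZZEAEZZEZEDZZEAEEZEDEZEDZZEZEDZZEAEEZEDEZEDZZAZZZZEZEDZZEAEZZEZEDZZEAEEZEDEZEDAEZEDEZEDZZEZEDZZEAEZZEZEDZZEAEAZZEZEDZZEAEZZEZEDZZEAEZZEZEDZZEAEZZEZEDZZEAEEZEDEZEDZZEZEDZZEAEEZEDEZEDZZAZZZZEZEDZZEAEZZEZEDZZEAEEZEDEZEDAEZEDEZED  (30 'D')

Answer: 30


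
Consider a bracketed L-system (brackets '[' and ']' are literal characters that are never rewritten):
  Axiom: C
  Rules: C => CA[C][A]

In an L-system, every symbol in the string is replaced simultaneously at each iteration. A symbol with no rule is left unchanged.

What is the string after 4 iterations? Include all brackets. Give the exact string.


Step 0: C
Step 1: CA[C][A]
Step 2: CA[C][A]A[CA[C][A]][A]
Step 3: CA[C][A]A[CA[C][A]][A]A[CA[C][A]A[CA[C][A]][A]][A]
Step 4: CA[C][A]A[CA[C][A]][A]A[CA[C][A]A[CA[C][A]][A]][A]A[CA[C][A]A[CA[C][A]][A]A[CA[C][A]A[CA[C][A]][A]][A]][A]

Answer: CA[C][A]A[CA[C][A]][A]A[CA[C][A]A[CA[C][A]][A]][A]A[CA[C][A]A[CA[C][A]][A]A[CA[C][A]A[CA[C][A]][A]][A]][A]


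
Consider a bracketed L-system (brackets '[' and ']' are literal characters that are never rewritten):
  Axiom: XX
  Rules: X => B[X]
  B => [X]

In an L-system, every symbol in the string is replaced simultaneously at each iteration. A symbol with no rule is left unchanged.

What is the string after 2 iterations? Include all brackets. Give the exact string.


Step 0: XX
Step 1: B[X]B[X]
Step 2: [X][B[X]][X][B[X]]

Answer: [X][B[X]][X][B[X]]


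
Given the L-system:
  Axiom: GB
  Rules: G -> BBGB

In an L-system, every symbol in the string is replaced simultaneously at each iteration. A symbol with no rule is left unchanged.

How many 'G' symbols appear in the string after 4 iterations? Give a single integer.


Step 0: GB  (1 'G')
Step 1: BBGBB  (1 'G')
Step 2: BBBBGBBB  (1 'G')
Step 3: BBBBBBGBBBB  (1 'G')
Step 4: BBBBBBBBGBBBBB  (1 'G')

Answer: 1


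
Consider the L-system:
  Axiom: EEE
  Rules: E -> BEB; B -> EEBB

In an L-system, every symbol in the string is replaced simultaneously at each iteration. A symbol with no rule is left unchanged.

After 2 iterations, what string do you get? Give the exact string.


Step 0: EEE
Step 1: BEBBEBBEB
Step 2: EEBBBEBEEBBEEBBBEBEEBBEEBBBEBEEBB

Answer: EEBBBEBEEBBEEBBBEBEEBBEEBBBEBEEBB


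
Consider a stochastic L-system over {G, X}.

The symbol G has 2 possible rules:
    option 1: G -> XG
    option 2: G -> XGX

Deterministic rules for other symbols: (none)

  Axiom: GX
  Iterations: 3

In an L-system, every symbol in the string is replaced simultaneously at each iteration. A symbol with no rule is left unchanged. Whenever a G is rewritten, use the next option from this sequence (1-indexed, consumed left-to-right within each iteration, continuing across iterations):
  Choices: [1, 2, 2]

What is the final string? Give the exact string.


Answer: XXXGXXX

Derivation:
Step 0: GX
Step 1: XGX  (used choices [1])
Step 2: XXGXX  (used choices [2])
Step 3: XXXGXXX  (used choices [2])


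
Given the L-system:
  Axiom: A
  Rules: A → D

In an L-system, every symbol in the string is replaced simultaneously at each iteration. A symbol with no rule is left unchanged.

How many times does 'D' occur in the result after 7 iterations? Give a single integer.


Step 0: A  (0 'D')
Step 1: D  (1 'D')
Step 2: D  (1 'D')
Step 3: D  (1 'D')
Step 4: D  (1 'D')
Step 5: D  (1 'D')
Step 6: D  (1 'D')
Step 7: D  (1 'D')

Answer: 1


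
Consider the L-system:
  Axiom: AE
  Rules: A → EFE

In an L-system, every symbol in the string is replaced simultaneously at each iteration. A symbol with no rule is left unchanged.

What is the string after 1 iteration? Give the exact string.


Answer: EFEE

Derivation:
Step 0: AE
Step 1: EFEE


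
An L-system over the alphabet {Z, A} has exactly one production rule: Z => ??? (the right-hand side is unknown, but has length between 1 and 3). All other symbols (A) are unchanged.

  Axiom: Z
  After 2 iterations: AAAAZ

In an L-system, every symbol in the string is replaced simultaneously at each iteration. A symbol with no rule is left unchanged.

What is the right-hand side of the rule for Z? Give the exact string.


Answer: AAZ

Derivation:
Trying Z => AAZ:
  Step 0: Z
  Step 1: AAZ
  Step 2: AAAAZ
Matches the given result.


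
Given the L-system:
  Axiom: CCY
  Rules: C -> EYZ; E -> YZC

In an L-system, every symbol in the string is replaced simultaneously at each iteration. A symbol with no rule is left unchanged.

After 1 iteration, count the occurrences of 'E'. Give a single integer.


Step 0: CCY  (0 'E')
Step 1: EYZEYZY  (2 'E')

Answer: 2


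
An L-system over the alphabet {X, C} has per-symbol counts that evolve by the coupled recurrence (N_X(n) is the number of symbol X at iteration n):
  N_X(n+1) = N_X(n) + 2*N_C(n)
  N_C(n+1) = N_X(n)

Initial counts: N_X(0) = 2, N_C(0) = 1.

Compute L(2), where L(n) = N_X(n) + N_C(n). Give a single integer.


Answer: 12

Derivation:
Step 0: N_X=2, N_C=1, L=3
Step 1: N_X=4, N_C=2, L=6
Step 2: N_X=8, N_C=4, L=12


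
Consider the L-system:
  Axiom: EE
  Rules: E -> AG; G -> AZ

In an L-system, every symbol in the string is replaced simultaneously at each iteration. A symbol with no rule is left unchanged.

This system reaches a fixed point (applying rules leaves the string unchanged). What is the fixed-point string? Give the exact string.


Step 0: EE
Step 1: AGAG
Step 2: AAZAAZ
Step 3: AAZAAZ  (unchanged — fixed point at step 2)

Answer: AAZAAZ


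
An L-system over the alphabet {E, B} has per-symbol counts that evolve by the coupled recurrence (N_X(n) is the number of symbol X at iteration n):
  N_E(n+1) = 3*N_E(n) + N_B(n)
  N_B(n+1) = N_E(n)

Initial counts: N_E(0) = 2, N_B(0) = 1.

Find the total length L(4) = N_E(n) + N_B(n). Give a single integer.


Answer: 327

Derivation:
Step 0: N_E=2, N_B=1, L=3
Step 1: N_E=7, N_B=2, L=9
Step 2: N_E=23, N_B=7, L=30
Step 3: N_E=76, N_B=23, L=99
Step 4: N_E=251, N_B=76, L=327


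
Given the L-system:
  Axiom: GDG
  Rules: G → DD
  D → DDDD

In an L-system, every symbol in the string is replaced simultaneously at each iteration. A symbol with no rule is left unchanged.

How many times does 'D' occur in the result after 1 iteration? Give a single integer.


Step 0: GDG  (1 'D')
Step 1: DDDDDDDD  (8 'D')

Answer: 8


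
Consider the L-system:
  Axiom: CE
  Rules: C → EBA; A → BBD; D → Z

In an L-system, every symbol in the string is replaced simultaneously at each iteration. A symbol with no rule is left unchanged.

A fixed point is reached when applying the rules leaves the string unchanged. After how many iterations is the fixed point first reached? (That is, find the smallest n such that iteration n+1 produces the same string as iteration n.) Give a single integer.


Step 0: CE
Step 1: EBAE
Step 2: EBBBDE
Step 3: EBBBZE
Step 4: EBBBZE  (unchanged — fixed point at step 3)

Answer: 3


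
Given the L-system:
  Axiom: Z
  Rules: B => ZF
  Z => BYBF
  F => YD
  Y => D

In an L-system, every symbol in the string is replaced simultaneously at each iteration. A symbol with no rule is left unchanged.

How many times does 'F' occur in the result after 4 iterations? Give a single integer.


Step 0: Z  (0 'F')
Step 1: BYBF  (1 'F')
Step 2: ZFDZFYD  (2 'F')
Step 3: BYBFYDDBYBFYDDD  (2 'F')
Step 4: ZFDZFYDDDDZFDZFYDDDDD  (4 'F')

Answer: 4


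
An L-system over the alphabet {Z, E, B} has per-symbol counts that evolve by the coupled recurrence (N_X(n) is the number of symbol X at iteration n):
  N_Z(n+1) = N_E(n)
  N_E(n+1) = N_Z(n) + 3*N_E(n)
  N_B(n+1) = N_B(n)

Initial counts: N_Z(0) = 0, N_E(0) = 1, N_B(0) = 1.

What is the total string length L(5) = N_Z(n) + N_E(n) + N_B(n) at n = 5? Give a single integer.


Answer: 470

Derivation:
Step 0: N_Z=0, N_E=1, N_B=1, L=2
Step 1: N_Z=1, N_E=3, N_B=1, L=5
Step 2: N_Z=3, N_E=10, N_B=1, L=14
Step 3: N_Z=10, N_E=33, N_B=1, L=44
Step 4: N_Z=33, N_E=109, N_B=1, L=143
Step 5: N_Z=109, N_E=360, N_B=1, L=470


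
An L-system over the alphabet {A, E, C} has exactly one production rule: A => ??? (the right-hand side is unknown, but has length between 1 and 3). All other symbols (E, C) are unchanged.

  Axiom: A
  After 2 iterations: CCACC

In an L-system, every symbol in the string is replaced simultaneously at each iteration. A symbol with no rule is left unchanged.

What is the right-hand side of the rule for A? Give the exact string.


Trying A => CAC:
  Step 0: A
  Step 1: CAC
  Step 2: CCACC
Matches the given result.

Answer: CAC
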